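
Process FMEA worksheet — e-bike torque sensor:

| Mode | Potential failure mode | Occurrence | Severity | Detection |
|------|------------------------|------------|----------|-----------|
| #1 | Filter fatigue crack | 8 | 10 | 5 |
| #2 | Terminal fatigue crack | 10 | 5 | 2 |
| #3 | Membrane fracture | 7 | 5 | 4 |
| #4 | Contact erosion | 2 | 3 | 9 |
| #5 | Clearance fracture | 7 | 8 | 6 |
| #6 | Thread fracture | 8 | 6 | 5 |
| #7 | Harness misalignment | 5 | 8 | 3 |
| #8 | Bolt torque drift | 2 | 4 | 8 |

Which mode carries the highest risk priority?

#1

RPN = Severity × Occurrence × Detection:
  #1: 10 × 8 × 5 = 400
  #2: 5 × 10 × 2 = 100
  #3: 5 × 7 × 4 = 140
  #4: 3 × 2 × 9 = 54
  #5: 8 × 7 × 6 = 336
  #6: 6 × 8 × 5 = 240
  #7: 8 × 5 × 3 = 120
  #8: 4 × 2 × 8 = 64
Highest RPN is 400 → #1.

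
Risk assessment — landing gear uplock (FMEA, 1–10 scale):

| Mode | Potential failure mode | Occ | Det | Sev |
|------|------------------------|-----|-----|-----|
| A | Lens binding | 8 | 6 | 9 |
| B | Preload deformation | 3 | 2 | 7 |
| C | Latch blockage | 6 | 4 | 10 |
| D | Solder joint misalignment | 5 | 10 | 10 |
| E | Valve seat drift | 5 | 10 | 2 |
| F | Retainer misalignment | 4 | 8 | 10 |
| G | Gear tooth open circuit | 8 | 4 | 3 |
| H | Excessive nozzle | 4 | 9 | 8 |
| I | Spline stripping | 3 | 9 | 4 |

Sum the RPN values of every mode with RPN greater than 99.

1988

RPN = Severity × Occurrence × Detection:
  A: 9 × 8 × 6 = 432
  B: 7 × 3 × 2 = 42
  C: 10 × 6 × 4 = 240
  D: 10 × 5 × 10 = 500
  E: 2 × 5 × 10 = 100
  F: 10 × 4 × 8 = 320
  G: 3 × 8 × 4 = 96
  H: 8 × 4 × 9 = 288
  I: 4 × 3 × 9 = 108
RPN > 99: A (432), C (240), D (500), E (100), F (320), H (288), I (108).
Sum: 432 + 240 + 500 + 100 + 320 + 288 + 108 = 1988.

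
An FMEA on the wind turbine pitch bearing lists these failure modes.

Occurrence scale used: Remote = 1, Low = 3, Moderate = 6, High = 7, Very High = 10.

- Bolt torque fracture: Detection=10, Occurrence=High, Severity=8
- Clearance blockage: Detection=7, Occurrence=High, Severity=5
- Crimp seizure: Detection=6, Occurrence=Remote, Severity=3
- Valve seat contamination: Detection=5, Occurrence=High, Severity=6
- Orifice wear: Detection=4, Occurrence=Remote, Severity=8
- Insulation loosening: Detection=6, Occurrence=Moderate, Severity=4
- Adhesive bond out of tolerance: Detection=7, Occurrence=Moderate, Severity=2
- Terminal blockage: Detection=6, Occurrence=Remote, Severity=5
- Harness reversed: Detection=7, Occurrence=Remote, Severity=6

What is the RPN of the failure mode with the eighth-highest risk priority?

30

RPN = Severity × Occurrence × Detection:
  Bolt torque fracture: 8 × 7 × 10 = 560
  Clearance blockage: 5 × 7 × 7 = 245
  Crimp seizure: 3 × 1 × 6 = 18
  Valve seat contamination: 6 × 7 × 5 = 210
  Orifice wear: 8 × 1 × 4 = 32
  Insulation loosening: 4 × 6 × 6 = 144
  Adhesive bond out of tolerance: 2 × 6 × 7 = 84
  Terminal blockage: 5 × 1 × 6 = 30
  Harness reversed: 6 × 1 × 7 = 42
Sorted descending: 560, 245, 210, 144, 84, 42, 32, 30, 18.
The eighth-highest RPN is 30 (Terminal blockage).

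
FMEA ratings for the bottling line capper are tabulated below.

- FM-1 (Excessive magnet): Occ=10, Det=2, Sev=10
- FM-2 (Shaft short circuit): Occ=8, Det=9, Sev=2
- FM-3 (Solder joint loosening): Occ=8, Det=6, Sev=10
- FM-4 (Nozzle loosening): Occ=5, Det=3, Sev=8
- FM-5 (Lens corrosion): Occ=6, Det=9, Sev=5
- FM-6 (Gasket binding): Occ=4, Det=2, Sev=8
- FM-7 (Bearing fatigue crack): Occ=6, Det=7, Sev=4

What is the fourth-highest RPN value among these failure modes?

RPN = Severity × Occurrence × Detection:
  FM-1: 10 × 10 × 2 = 200
  FM-2: 2 × 8 × 9 = 144
  FM-3: 10 × 8 × 6 = 480
  FM-4: 8 × 5 × 3 = 120
  FM-5: 5 × 6 × 9 = 270
  FM-6: 8 × 4 × 2 = 64
  FM-7: 4 × 6 × 7 = 168
Sorted descending: 480, 270, 200, 168, 144, 120, 64.
The fourth-highest RPN is 168 (FM-7).

168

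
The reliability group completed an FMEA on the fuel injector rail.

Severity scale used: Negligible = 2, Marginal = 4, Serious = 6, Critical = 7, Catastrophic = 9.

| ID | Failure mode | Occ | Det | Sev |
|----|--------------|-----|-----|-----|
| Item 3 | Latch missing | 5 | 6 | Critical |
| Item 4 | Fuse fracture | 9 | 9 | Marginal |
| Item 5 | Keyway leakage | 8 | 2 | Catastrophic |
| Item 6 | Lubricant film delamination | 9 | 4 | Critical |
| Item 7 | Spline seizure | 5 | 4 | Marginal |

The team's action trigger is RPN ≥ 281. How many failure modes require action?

1

RPN = Severity × Occurrence × Detection:
  Item 3: 7 × 5 × 6 = 210
  Item 4: 4 × 9 × 9 = 324
  Item 5: 9 × 8 × 2 = 144
  Item 6: 7 × 9 × 4 = 252
  Item 7: 4 × 5 × 4 = 80
Modes with RPN ≥ 281: Item 4 (324) → 1.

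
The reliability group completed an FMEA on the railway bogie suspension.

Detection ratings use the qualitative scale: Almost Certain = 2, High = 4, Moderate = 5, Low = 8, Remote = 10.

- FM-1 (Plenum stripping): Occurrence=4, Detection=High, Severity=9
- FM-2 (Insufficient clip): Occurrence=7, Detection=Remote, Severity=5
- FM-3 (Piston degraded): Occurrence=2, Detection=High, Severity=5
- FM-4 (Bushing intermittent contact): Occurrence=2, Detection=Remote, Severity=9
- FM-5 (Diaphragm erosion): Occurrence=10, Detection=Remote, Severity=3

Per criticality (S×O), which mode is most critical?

Criticality = Severity × Occurrence:
  FM-1: 9 × 4 = 36
  FM-2: 5 × 7 = 35
  FM-3: 5 × 2 = 10
  FM-4: 9 × 2 = 18
  FM-5: 3 × 10 = 30
Highest criticality is 36 → FM-1.

FM-1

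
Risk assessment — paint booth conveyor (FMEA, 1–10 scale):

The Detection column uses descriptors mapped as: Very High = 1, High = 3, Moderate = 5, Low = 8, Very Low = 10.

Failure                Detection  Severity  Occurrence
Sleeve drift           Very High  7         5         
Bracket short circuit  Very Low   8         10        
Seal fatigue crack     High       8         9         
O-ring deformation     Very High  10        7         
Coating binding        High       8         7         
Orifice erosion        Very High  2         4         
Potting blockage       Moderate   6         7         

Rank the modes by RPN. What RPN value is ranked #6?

RPN = Severity × Occurrence × Detection:
  Sleeve drift: 7 × 5 × 1 = 35
  Bracket short circuit: 8 × 10 × 10 = 800
  Seal fatigue crack: 8 × 9 × 3 = 216
  O-ring deformation: 10 × 7 × 1 = 70
  Coating binding: 8 × 7 × 3 = 168
  Orifice erosion: 2 × 4 × 1 = 8
  Potting blockage: 6 × 7 × 5 = 210
Sorted descending: 800, 216, 210, 168, 70, 35, 8.
The sixth-highest RPN is 35 (Sleeve drift).

35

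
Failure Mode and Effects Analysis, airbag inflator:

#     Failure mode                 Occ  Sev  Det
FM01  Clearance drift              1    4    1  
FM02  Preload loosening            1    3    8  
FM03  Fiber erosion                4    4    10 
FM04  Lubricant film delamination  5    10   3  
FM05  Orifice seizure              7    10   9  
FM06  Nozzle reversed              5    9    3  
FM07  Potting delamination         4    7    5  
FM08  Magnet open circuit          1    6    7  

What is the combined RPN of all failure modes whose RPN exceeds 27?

1257

RPN = Severity × Occurrence × Detection:
  FM01: 4 × 1 × 1 = 4
  FM02: 3 × 1 × 8 = 24
  FM03: 4 × 4 × 10 = 160
  FM04: 10 × 5 × 3 = 150
  FM05: 10 × 7 × 9 = 630
  FM06: 9 × 5 × 3 = 135
  FM07: 7 × 4 × 5 = 140
  FM08: 6 × 1 × 7 = 42
RPN > 27: FM03 (160), FM04 (150), FM05 (630), FM06 (135), FM07 (140), FM08 (42).
Sum: 160 + 150 + 630 + 135 + 140 + 42 = 1257.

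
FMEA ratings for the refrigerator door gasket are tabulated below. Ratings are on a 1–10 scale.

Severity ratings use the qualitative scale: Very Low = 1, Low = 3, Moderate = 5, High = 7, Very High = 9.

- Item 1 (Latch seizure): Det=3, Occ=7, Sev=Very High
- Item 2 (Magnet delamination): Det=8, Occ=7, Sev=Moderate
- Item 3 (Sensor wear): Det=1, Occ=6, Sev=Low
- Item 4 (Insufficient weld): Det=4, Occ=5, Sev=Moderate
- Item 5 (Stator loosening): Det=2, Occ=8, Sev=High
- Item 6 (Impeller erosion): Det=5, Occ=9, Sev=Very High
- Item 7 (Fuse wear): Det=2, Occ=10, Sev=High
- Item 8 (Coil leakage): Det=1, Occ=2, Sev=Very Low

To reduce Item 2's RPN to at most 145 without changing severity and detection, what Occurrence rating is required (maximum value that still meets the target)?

Item 2: S=5, O=7, D=8 → current RPN = 280.
Fixed product = 40. Need 40 × O ≤ 145, so O ≤ 145/40 = 3.62.
Maximum integer Occurrence rating = 3 (gives RPN 120; O=4 would give 160 > 145).

3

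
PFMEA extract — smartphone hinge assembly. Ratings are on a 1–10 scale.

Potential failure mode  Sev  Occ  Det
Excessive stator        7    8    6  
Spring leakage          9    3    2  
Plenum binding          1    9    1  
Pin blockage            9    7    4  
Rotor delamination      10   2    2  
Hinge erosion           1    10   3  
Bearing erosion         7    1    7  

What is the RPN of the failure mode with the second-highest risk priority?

RPN = Severity × Occurrence × Detection:
  Excessive stator: 7 × 8 × 6 = 336
  Spring leakage: 9 × 3 × 2 = 54
  Plenum binding: 1 × 9 × 1 = 9
  Pin blockage: 9 × 7 × 4 = 252
  Rotor delamination: 10 × 2 × 2 = 40
  Hinge erosion: 1 × 10 × 3 = 30
  Bearing erosion: 7 × 1 × 7 = 49
Sorted descending: 336, 252, 54, 49, 40, 30, 9.
The second-highest RPN is 252 (Pin blockage).

252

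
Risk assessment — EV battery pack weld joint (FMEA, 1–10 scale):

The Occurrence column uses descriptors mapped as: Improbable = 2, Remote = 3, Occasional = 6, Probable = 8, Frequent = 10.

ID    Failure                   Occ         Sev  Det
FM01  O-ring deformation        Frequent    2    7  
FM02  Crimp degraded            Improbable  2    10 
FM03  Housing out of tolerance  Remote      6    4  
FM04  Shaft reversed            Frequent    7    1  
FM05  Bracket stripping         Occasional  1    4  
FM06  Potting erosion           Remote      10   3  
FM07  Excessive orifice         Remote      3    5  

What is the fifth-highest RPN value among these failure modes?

RPN = Severity × Occurrence × Detection:
  FM01: 2 × 10 × 7 = 140
  FM02: 2 × 2 × 10 = 40
  FM03: 6 × 3 × 4 = 72
  FM04: 7 × 10 × 1 = 70
  FM05: 1 × 6 × 4 = 24
  FM06: 10 × 3 × 3 = 90
  FM07: 3 × 3 × 5 = 45
Sorted descending: 140, 90, 72, 70, 45, 40, 24.
The fifth-highest RPN is 45 (FM07).

45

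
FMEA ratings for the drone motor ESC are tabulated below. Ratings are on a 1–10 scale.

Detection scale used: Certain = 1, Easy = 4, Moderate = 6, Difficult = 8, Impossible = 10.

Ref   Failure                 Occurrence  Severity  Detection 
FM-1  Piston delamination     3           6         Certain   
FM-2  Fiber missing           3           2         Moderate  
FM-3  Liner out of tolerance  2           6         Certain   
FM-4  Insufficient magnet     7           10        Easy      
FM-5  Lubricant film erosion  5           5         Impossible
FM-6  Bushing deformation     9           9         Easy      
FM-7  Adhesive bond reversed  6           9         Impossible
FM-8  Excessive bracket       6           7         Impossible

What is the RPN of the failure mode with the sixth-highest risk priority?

RPN = Severity × Occurrence × Detection:
  FM-1: 6 × 3 × 1 = 18
  FM-2: 2 × 3 × 6 = 36
  FM-3: 6 × 2 × 1 = 12
  FM-4: 10 × 7 × 4 = 280
  FM-5: 5 × 5 × 10 = 250
  FM-6: 9 × 9 × 4 = 324
  FM-7: 9 × 6 × 10 = 540
  FM-8: 7 × 6 × 10 = 420
Sorted descending: 540, 420, 324, 280, 250, 36, 18, 12.
The sixth-highest RPN is 36 (FM-2).

36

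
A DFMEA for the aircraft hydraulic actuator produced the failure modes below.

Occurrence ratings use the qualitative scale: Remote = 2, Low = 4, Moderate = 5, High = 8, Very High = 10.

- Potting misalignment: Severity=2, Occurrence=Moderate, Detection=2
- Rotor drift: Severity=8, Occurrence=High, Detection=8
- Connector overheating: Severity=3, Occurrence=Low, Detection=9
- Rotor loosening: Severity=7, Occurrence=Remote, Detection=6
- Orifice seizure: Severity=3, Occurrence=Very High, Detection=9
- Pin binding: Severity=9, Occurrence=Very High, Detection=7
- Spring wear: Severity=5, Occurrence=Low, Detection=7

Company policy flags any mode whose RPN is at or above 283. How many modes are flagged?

RPN = Severity × Occurrence × Detection:
  Potting misalignment: 2 × 5 × 2 = 20
  Rotor drift: 8 × 8 × 8 = 512
  Connector overheating: 3 × 4 × 9 = 108
  Rotor loosening: 7 × 2 × 6 = 84
  Orifice seizure: 3 × 10 × 9 = 270
  Pin binding: 9 × 10 × 7 = 630
  Spring wear: 5 × 4 × 7 = 140
Modes with RPN ≥ 283: Rotor drift (512), Pin binding (630) → 2.

2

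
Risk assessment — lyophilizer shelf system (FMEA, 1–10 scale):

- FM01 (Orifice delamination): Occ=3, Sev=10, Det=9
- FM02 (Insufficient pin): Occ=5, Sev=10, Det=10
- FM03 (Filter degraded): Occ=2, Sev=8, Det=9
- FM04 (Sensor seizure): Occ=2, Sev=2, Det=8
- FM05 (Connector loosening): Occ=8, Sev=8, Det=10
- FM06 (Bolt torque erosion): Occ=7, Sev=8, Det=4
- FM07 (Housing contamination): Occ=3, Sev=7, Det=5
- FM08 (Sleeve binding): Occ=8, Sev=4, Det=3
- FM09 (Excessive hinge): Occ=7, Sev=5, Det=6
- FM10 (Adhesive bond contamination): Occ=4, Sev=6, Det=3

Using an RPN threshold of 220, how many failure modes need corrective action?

RPN = Severity × Occurrence × Detection:
  FM01: 10 × 3 × 9 = 270
  FM02: 10 × 5 × 10 = 500
  FM03: 8 × 2 × 9 = 144
  FM04: 2 × 2 × 8 = 32
  FM05: 8 × 8 × 10 = 640
  FM06: 8 × 7 × 4 = 224
  FM07: 7 × 3 × 5 = 105
  FM08: 4 × 8 × 3 = 96
  FM09: 5 × 7 × 6 = 210
  FM10: 6 × 4 × 3 = 72
Modes with RPN ≥ 220: FM01 (270), FM02 (500), FM05 (640), FM06 (224) → 4.

4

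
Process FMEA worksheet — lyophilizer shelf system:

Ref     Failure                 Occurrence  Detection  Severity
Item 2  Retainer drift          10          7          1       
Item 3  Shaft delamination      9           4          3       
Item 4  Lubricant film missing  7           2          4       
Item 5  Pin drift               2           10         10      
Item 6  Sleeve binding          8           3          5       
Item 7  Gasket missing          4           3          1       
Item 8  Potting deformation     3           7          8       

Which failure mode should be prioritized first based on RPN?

RPN = Severity × Occurrence × Detection:
  Item 2: 1 × 10 × 7 = 70
  Item 3: 3 × 9 × 4 = 108
  Item 4: 4 × 7 × 2 = 56
  Item 5: 10 × 2 × 10 = 200
  Item 6: 5 × 8 × 3 = 120
  Item 7: 1 × 4 × 3 = 12
  Item 8: 8 × 3 × 7 = 168
Highest RPN is 200 → Item 5.

Item 5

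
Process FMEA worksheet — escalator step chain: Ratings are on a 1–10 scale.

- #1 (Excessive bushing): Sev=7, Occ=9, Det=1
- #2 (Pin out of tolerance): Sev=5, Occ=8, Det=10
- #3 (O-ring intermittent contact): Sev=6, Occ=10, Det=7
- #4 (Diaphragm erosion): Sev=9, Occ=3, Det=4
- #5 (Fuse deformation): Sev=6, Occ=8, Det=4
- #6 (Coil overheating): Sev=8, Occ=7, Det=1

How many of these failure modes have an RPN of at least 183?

RPN = Severity × Occurrence × Detection:
  #1: 7 × 9 × 1 = 63
  #2: 5 × 8 × 10 = 400
  #3: 6 × 10 × 7 = 420
  #4: 9 × 3 × 4 = 108
  #5: 6 × 8 × 4 = 192
  #6: 8 × 7 × 1 = 56
Modes with RPN ≥ 183: #2 (400), #3 (420), #5 (192) → 3.

3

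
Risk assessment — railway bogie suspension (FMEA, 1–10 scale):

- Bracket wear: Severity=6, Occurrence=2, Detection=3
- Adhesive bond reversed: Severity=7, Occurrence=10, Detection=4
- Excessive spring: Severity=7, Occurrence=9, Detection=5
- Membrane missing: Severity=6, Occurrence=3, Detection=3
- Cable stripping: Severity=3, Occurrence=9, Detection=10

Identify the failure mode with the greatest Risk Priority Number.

Excessive spring

RPN = Severity × Occurrence × Detection:
  Bracket wear: 6 × 2 × 3 = 36
  Adhesive bond reversed: 7 × 10 × 4 = 280
  Excessive spring: 7 × 9 × 5 = 315
  Membrane missing: 6 × 3 × 3 = 54
  Cable stripping: 3 × 9 × 10 = 270
Highest RPN is 315 → Excessive spring.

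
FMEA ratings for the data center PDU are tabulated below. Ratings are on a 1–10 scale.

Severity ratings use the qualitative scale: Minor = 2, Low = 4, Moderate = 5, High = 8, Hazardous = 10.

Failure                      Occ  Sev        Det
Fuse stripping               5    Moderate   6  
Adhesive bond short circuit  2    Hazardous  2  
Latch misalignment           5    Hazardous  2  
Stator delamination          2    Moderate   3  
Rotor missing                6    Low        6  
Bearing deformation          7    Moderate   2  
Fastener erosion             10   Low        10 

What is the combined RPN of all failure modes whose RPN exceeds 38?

RPN = Severity × Occurrence × Detection:
  Fuse stripping: 5 × 5 × 6 = 150
  Adhesive bond short circuit: 10 × 2 × 2 = 40
  Latch misalignment: 10 × 5 × 2 = 100
  Stator delamination: 5 × 2 × 3 = 30
  Rotor missing: 4 × 6 × 6 = 144
  Bearing deformation: 5 × 7 × 2 = 70
  Fastener erosion: 4 × 10 × 10 = 400
RPN > 38: Fuse stripping (150), Adhesive bond short circuit (40), Latch misalignment (100), Rotor missing (144), Bearing deformation (70), Fastener erosion (400).
Sum: 150 + 40 + 100 + 144 + 70 + 400 = 904.

904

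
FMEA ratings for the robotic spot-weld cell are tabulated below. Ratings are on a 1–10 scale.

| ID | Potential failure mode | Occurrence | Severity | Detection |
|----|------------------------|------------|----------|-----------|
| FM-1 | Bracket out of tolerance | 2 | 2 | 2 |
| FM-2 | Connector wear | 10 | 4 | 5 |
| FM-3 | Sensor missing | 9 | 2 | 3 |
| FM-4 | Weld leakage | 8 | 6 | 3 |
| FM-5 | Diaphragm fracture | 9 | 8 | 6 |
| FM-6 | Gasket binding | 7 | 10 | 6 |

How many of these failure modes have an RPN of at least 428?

RPN = Severity × Occurrence × Detection:
  FM-1: 2 × 2 × 2 = 8
  FM-2: 4 × 10 × 5 = 200
  FM-3: 2 × 9 × 3 = 54
  FM-4: 6 × 8 × 3 = 144
  FM-5: 8 × 9 × 6 = 432
  FM-6: 10 × 7 × 6 = 420
Modes with RPN ≥ 428: FM-5 (432) → 1.

1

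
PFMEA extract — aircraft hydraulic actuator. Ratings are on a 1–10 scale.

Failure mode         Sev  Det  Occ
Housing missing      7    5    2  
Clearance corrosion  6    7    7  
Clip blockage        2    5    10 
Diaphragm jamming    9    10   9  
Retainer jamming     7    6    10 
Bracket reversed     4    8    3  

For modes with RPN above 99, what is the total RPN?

RPN = Severity × Occurrence × Detection:
  Housing missing: 7 × 2 × 5 = 70
  Clearance corrosion: 6 × 7 × 7 = 294
  Clip blockage: 2 × 10 × 5 = 100
  Diaphragm jamming: 9 × 9 × 10 = 810
  Retainer jamming: 7 × 10 × 6 = 420
  Bracket reversed: 4 × 3 × 8 = 96
RPN > 99: Clearance corrosion (294), Clip blockage (100), Diaphragm jamming (810), Retainer jamming (420).
Sum: 294 + 100 + 810 + 420 = 1624.

1624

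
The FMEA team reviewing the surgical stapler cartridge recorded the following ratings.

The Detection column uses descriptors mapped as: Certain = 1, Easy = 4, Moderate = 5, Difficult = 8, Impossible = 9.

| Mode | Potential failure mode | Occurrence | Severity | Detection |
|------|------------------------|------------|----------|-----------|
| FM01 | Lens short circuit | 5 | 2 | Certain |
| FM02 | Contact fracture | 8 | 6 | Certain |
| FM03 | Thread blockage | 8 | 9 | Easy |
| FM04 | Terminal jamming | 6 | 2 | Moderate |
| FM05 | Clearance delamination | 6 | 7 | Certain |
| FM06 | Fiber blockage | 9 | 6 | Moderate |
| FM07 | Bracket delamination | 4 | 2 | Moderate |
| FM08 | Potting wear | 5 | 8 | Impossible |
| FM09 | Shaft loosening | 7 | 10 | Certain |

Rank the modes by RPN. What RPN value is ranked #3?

270

RPN = Severity × Occurrence × Detection:
  FM01: 2 × 5 × 1 = 10
  FM02: 6 × 8 × 1 = 48
  FM03: 9 × 8 × 4 = 288
  FM04: 2 × 6 × 5 = 60
  FM05: 7 × 6 × 1 = 42
  FM06: 6 × 9 × 5 = 270
  FM07: 2 × 4 × 5 = 40
  FM08: 8 × 5 × 9 = 360
  FM09: 10 × 7 × 1 = 70
Sorted descending: 360, 288, 270, 70, 60, 48, 42, 40, 10.
The third-highest RPN is 270 (FM06).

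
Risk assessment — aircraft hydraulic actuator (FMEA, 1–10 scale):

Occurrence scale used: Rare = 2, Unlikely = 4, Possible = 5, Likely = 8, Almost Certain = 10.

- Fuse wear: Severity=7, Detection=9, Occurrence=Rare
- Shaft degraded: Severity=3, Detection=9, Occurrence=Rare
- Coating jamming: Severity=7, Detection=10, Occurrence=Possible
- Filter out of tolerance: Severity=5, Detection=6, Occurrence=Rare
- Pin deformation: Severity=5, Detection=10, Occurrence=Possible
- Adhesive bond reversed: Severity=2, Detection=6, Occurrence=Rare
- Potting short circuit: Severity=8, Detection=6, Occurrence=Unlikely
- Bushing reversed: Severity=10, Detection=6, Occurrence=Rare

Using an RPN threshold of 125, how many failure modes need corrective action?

RPN = Severity × Occurrence × Detection:
  Fuse wear: 7 × 2 × 9 = 126
  Shaft degraded: 3 × 2 × 9 = 54
  Coating jamming: 7 × 5 × 10 = 350
  Filter out of tolerance: 5 × 2 × 6 = 60
  Pin deformation: 5 × 5 × 10 = 250
  Adhesive bond reversed: 2 × 2 × 6 = 24
  Potting short circuit: 8 × 4 × 6 = 192
  Bushing reversed: 10 × 2 × 6 = 120
Modes with RPN ≥ 125: Fuse wear (126), Coating jamming (350), Pin deformation (250), Potting short circuit (192) → 4.

4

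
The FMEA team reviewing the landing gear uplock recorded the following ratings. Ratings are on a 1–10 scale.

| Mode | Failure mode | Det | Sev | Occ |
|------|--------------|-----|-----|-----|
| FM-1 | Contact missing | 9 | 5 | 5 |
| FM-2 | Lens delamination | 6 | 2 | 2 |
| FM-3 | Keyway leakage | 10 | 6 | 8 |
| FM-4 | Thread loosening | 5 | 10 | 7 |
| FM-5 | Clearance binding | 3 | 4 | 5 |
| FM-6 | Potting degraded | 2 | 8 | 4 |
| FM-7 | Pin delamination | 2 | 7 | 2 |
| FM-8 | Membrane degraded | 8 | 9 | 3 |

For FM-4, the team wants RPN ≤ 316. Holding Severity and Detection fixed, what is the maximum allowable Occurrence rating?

FM-4: S=10, O=7, D=5 → current RPN = 350.
Fixed product = 50. Need 50 × O ≤ 316, so O ≤ 316/50 = 6.32.
Maximum integer Occurrence rating = 6 (gives RPN 300; O=7 would give 350 > 316).

6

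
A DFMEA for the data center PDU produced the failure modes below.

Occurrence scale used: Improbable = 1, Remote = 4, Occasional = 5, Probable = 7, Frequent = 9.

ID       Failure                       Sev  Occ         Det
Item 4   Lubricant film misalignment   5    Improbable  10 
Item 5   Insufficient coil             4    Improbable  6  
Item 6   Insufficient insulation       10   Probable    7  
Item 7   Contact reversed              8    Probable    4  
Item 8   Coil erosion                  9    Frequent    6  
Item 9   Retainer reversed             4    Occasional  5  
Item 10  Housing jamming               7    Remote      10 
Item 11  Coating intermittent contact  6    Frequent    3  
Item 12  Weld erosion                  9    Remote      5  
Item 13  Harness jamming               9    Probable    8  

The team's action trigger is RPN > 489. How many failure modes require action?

2

RPN = Severity × Occurrence × Detection:
  Item 4: 5 × 1 × 10 = 50
  Item 5: 4 × 1 × 6 = 24
  Item 6: 10 × 7 × 7 = 490
  Item 7: 8 × 7 × 4 = 224
  Item 8: 9 × 9 × 6 = 486
  Item 9: 4 × 5 × 5 = 100
  Item 10: 7 × 4 × 10 = 280
  Item 11: 6 × 9 × 3 = 162
  Item 12: 9 × 4 × 5 = 180
  Item 13: 9 × 7 × 8 = 504
Modes with RPN > 489: Item 6 (490), Item 13 (504) → 2.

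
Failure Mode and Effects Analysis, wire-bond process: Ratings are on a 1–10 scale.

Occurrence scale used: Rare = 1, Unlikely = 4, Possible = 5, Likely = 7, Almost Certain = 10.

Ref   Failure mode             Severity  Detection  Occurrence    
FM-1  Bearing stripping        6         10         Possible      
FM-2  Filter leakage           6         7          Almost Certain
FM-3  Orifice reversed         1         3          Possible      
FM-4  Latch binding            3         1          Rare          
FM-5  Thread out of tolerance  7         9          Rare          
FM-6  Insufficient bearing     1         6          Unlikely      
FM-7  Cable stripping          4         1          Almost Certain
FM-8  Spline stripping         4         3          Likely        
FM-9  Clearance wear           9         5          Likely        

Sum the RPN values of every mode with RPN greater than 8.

1261

RPN = Severity × Occurrence × Detection:
  FM-1: 6 × 5 × 10 = 300
  FM-2: 6 × 10 × 7 = 420
  FM-3: 1 × 5 × 3 = 15
  FM-4: 3 × 1 × 1 = 3
  FM-5: 7 × 1 × 9 = 63
  FM-6: 1 × 4 × 6 = 24
  FM-7: 4 × 10 × 1 = 40
  FM-8: 4 × 7 × 3 = 84
  FM-9: 9 × 7 × 5 = 315
RPN > 8: FM-1 (300), FM-2 (420), FM-3 (15), FM-5 (63), FM-6 (24), FM-7 (40), FM-8 (84), FM-9 (315).
Sum: 300 + 420 + 15 + 63 + 24 + 40 + 84 + 315 = 1261.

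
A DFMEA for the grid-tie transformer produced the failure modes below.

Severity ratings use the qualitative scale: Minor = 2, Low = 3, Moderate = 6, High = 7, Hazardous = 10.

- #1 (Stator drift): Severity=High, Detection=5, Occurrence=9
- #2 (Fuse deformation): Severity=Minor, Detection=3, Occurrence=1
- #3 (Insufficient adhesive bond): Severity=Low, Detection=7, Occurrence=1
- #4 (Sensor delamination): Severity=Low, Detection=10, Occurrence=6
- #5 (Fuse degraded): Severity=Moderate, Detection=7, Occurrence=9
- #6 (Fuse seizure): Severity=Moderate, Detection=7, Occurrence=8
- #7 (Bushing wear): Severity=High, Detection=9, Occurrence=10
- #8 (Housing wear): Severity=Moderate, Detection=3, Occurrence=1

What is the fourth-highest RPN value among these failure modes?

315

RPN = Severity × Occurrence × Detection:
  #1: 7 × 9 × 5 = 315
  #2: 2 × 1 × 3 = 6
  #3: 3 × 1 × 7 = 21
  #4: 3 × 6 × 10 = 180
  #5: 6 × 9 × 7 = 378
  #6: 6 × 8 × 7 = 336
  #7: 7 × 10 × 9 = 630
  #8: 6 × 1 × 3 = 18
Sorted descending: 630, 378, 336, 315, 180, 21, 18, 6.
The fourth-highest RPN is 315 (#1).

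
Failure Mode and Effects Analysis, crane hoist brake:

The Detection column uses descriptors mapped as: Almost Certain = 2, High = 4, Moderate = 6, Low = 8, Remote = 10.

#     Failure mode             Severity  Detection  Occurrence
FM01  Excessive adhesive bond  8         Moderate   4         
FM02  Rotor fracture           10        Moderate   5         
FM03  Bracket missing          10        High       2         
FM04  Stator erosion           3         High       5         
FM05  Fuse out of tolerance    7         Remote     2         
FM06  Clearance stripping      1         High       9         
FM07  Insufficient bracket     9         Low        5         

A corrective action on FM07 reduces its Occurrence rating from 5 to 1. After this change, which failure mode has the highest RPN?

RPN = Severity × Occurrence × Detection:
  FM01: 8 × 4 × 6 = 192
  FM02: 10 × 5 × 6 = 300
  FM03: 10 × 2 × 4 = 80
  FM04: 3 × 5 × 4 = 60
  FM05: 7 × 2 × 10 = 140
  FM06: 1 × 9 × 4 = 36
  FM07: 9 × 5 × 8 = 360
After action: FM07 → 9 × 1 × 8 = 72.
Revised RPNs: FM02=300, FM01=192, FM05=140, FM03=80, FM07=72, FM04=60, FM06=36.
Highest is now FM02 (300).

FM02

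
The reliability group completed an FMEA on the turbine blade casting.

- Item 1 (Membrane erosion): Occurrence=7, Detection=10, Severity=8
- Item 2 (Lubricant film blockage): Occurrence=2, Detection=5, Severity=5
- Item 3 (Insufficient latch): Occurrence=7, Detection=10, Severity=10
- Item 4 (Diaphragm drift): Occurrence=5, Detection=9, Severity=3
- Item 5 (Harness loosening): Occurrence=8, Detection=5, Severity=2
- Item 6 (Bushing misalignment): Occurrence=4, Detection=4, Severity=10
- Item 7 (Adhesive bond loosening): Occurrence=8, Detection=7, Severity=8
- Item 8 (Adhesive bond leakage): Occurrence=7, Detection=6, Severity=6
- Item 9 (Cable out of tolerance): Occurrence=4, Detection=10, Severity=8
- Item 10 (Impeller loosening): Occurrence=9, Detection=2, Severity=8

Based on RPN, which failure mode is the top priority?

Item 3

RPN = Severity × Occurrence × Detection:
  Item 1: 8 × 7 × 10 = 560
  Item 2: 5 × 2 × 5 = 50
  Item 3: 10 × 7 × 10 = 700
  Item 4: 3 × 5 × 9 = 135
  Item 5: 2 × 8 × 5 = 80
  Item 6: 10 × 4 × 4 = 160
  Item 7: 8 × 8 × 7 = 448
  Item 8: 6 × 7 × 6 = 252
  Item 9: 8 × 4 × 10 = 320
  Item 10: 8 × 9 × 2 = 144
Highest RPN is 700 → Item 3.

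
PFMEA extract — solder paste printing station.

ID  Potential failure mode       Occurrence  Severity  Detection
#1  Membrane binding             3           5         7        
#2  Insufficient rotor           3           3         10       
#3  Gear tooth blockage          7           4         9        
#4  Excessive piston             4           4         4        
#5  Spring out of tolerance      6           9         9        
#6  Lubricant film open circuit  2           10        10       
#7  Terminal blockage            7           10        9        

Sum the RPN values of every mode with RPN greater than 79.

RPN = Severity × Occurrence × Detection:
  #1: 5 × 3 × 7 = 105
  #2: 3 × 3 × 10 = 90
  #3: 4 × 7 × 9 = 252
  #4: 4 × 4 × 4 = 64
  #5: 9 × 6 × 9 = 486
  #6: 10 × 2 × 10 = 200
  #7: 10 × 7 × 9 = 630
RPN > 79: #1 (105), #2 (90), #3 (252), #5 (486), #6 (200), #7 (630).
Sum: 105 + 90 + 252 + 486 + 200 + 630 = 1763.

1763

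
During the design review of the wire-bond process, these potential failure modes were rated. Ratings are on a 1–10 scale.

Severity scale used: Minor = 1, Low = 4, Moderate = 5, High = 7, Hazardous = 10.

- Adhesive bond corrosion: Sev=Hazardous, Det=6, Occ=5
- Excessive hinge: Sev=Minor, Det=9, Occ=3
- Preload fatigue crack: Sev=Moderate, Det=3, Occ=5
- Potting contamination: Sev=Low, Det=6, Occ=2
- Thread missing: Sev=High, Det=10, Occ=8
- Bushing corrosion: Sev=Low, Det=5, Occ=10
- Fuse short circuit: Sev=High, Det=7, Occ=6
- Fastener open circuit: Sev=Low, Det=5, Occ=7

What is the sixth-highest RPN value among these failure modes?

75

RPN = Severity × Occurrence × Detection:
  Adhesive bond corrosion: 10 × 5 × 6 = 300
  Excessive hinge: 1 × 3 × 9 = 27
  Preload fatigue crack: 5 × 5 × 3 = 75
  Potting contamination: 4 × 2 × 6 = 48
  Thread missing: 7 × 8 × 10 = 560
  Bushing corrosion: 4 × 10 × 5 = 200
  Fuse short circuit: 7 × 6 × 7 = 294
  Fastener open circuit: 4 × 7 × 5 = 140
Sorted descending: 560, 300, 294, 200, 140, 75, 48, 27.
The sixth-highest RPN is 75 (Preload fatigue crack).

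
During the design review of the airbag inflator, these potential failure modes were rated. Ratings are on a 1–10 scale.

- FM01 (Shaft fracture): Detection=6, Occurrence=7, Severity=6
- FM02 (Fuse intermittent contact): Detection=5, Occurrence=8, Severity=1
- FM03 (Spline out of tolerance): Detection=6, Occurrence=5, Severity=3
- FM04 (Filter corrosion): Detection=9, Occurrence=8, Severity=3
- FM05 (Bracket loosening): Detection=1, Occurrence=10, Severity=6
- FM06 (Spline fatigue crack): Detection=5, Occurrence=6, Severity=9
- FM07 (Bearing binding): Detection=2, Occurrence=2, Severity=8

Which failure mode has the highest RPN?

FM06

RPN = Severity × Occurrence × Detection:
  FM01: 6 × 7 × 6 = 252
  FM02: 1 × 8 × 5 = 40
  FM03: 3 × 5 × 6 = 90
  FM04: 3 × 8 × 9 = 216
  FM05: 6 × 10 × 1 = 60
  FM06: 9 × 6 × 5 = 270
  FM07: 8 × 2 × 2 = 32
Highest RPN is 270 → FM06.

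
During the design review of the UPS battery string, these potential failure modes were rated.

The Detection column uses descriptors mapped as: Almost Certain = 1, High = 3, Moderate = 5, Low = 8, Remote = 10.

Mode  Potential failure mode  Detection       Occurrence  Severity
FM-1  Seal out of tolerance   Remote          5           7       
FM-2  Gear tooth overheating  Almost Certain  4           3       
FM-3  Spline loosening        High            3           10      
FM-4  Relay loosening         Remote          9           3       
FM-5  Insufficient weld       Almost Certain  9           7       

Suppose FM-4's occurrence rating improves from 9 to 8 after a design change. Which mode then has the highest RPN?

RPN = Severity × Occurrence × Detection:
  FM-1: 7 × 5 × 10 = 350
  FM-2: 3 × 4 × 1 = 12
  FM-3: 10 × 3 × 3 = 90
  FM-4: 3 × 9 × 10 = 270
  FM-5: 7 × 9 × 1 = 63
After action: FM-4 → 3 × 8 × 10 = 240.
Revised RPNs: FM-1=350, FM-4=240, FM-3=90, FM-5=63, FM-2=12.
Highest is now FM-1 (350).

FM-1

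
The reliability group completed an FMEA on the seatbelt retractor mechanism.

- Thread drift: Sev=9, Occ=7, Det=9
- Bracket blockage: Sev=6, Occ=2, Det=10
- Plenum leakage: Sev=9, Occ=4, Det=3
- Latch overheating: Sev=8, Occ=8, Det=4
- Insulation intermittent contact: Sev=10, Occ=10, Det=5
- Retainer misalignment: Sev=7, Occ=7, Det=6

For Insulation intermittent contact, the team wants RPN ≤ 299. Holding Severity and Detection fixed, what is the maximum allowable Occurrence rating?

Insulation intermittent contact: S=10, O=10, D=5 → current RPN = 500.
Fixed product = 50. Need 50 × O ≤ 299, so O ≤ 299/50 = 5.98.
Maximum integer Occurrence rating = 5 (gives RPN 250; O=6 would give 300 > 299).

5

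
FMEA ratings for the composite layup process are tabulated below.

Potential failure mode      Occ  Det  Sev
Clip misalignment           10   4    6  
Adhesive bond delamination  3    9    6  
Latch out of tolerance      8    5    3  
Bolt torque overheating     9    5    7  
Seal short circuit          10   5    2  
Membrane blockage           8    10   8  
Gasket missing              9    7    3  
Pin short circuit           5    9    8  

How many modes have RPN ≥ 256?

3

RPN = Severity × Occurrence × Detection:
  Clip misalignment: 6 × 10 × 4 = 240
  Adhesive bond delamination: 6 × 3 × 9 = 162
  Latch out of tolerance: 3 × 8 × 5 = 120
  Bolt torque overheating: 7 × 9 × 5 = 315
  Seal short circuit: 2 × 10 × 5 = 100
  Membrane blockage: 8 × 8 × 10 = 640
  Gasket missing: 3 × 9 × 7 = 189
  Pin short circuit: 8 × 5 × 9 = 360
Modes with RPN ≥ 256: Bolt torque overheating (315), Membrane blockage (640), Pin short circuit (360) → 3.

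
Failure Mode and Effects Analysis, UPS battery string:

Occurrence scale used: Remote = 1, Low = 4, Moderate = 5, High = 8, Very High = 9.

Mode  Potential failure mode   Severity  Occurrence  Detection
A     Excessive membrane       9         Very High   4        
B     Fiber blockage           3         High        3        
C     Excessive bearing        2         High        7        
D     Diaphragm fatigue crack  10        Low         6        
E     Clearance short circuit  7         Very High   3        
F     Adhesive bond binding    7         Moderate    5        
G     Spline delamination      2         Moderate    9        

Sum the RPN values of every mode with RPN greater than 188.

RPN = Severity × Occurrence × Detection:
  A: 9 × 9 × 4 = 324
  B: 3 × 8 × 3 = 72
  C: 2 × 8 × 7 = 112
  D: 10 × 4 × 6 = 240
  E: 7 × 9 × 3 = 189
  F: 7 × 5 × 5 = 175
  G: 2 × 5 × 9 = 90
RPN > 188: A (324), D (240), E (189).
Sum: 324 + 240 + 189 = 753.

753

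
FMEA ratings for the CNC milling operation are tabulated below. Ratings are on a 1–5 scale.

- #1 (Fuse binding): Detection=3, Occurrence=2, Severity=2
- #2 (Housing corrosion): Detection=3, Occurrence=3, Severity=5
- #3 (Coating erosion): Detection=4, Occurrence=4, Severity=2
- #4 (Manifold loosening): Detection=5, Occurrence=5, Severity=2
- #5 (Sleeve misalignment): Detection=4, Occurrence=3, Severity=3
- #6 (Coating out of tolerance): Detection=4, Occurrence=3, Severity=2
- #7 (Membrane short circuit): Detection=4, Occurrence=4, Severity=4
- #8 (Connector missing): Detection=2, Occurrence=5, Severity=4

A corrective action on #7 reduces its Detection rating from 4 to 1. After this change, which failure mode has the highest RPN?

RPN = Severity × Occurrence × Detection:
  #1: 2 × 2 × 3 = 12
  #2: 5 × 3 × 3 = 45
  #3: 2 × 4 × 4 = 32
  #4: 2 × 5 × 5 = 50
  #5: 3 × 3 × 4 = 36
  #6: 2 × 3 × 4 = 24
  #7: 4 × 4 × 4 = 64
  #8: 4 × 5 × 2 = 40
After action: #7 → 4 × 4 × 1 = 16.
Revised RPNs: #4=50, #2=45, #8=40, #5=36, #3=32, #6=24, #7=16, #1=12.
Highest is now #4 (50).

#4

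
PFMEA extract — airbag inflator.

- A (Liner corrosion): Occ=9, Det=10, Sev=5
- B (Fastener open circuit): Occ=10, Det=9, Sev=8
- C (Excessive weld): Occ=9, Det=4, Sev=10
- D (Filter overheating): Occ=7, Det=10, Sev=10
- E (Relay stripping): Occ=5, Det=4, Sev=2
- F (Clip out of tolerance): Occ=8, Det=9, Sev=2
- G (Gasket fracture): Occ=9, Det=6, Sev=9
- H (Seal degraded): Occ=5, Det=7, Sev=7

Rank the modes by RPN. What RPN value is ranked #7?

RPN = Severity × Occurrence × Detection:
  A: 5 × 9 × 10 = 450
  B: 8 × 10 × 9 = 720
  C: 10 × 9 × 4 = 360
  D: 10 × 7 × 10 = 700
  E: 2 × 5 × 4 = 40
  F: 2 × 8 × 9 = 144
  G: 9 × 9 × 6 = 486
  H: 7 × 5 × 7 = 245
Sorted descending: 720, 700, 486, 450, 360, 245, 144, 40.
The seventh-highest RPN is 144 (F).

144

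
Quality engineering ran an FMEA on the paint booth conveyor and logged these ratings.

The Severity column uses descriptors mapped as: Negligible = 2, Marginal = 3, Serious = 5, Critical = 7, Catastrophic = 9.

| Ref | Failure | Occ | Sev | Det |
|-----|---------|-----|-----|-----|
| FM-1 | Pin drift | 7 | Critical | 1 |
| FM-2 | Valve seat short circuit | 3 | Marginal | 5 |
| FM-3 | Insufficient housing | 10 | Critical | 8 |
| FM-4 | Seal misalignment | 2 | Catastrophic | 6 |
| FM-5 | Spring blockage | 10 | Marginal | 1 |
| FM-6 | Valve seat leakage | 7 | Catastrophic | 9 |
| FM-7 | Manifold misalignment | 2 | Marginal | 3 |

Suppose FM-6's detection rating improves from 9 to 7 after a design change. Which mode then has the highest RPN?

RPN = Severity × Occurrence × Detection:
  FM-1: 7 × 7 × 1 = 49
  FM-2: 3 × 3 × 5 = 45
  FM-3: 7 × 10 × 8 = 560
  FM-4: 9 × 2 × 6 = 108
  FM-5: 3 × 10 × 1 = 30
  FM-6: 9 × 7 × 9 = 567
  FM-7: 3 × 2 × 3 = 18
After action: FM-6 → 9 × 7 × 7 = 441.
Revised RPNs: FM-3=560, FM-6=441, FM-4=108, FM-1=49, FM-2=45, FM-5=30, FM-7=18.
Highest is now FM-3 (560).

FM-3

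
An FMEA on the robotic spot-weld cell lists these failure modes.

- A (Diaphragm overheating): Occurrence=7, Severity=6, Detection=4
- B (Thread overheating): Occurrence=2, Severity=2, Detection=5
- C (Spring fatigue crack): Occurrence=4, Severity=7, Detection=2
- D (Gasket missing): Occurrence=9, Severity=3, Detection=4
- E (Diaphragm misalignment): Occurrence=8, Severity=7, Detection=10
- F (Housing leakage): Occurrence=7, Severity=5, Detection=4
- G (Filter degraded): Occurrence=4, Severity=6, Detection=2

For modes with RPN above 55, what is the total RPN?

1032

RPN = Severity × Occurrence × Detection:
  A: 6 × 7 × 4 = 168
  B: 2 × 2 × 5 = 20
  C: 7 × 4 × 2 = 56
  D: 3 × 9 × 4 = 108
  E: 7 × 8 × 10 = 560
  F: 5 × 7 × 4 = 140
  G: 6 × 4 × 2 = 48
RPN > 55: A (168), C (56), D (108), E (560), F (140).
Sum: 168 + 56 + 108 + 560 + 140 = 1032.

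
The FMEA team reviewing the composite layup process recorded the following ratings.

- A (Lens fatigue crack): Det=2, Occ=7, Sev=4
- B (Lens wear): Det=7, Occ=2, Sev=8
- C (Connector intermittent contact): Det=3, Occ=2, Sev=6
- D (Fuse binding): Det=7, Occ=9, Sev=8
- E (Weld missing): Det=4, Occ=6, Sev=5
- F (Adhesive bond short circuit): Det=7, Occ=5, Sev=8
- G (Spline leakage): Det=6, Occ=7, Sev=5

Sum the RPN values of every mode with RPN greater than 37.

1282

RPN = Severity × Occurrence × Detection:
  A: 4 × 7 × 2 = 56
  B: 8 × 2 × 7 = 112
  C: 6 × 2 × 3 = 36
  D: 8 × 9 × 7 = 504
  E: 5 × 6 × 4 = 120
  F: 8 × 5 × 7 = 280
  G: 5 × 7 × 6 = 210
RPN > 37: A (56), B (112), D (504), E (120), F (280), G (210).
Sum: 56 + 112 + 504 + 120 + 280 + 210 = 1282.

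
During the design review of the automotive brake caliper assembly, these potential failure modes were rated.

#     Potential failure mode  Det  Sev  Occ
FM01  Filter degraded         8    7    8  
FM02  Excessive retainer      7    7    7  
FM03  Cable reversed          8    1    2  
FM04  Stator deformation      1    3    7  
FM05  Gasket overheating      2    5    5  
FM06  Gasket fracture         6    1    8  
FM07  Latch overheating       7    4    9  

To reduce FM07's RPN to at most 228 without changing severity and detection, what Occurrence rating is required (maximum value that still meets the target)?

8

FM07: S=4, O=9, D=7 → current RPN = 252.
Fixed product = 28. Need 28 × O ≤ 228, so O ≤ 228/28 = 8.14.
Maximum integer Occurrence rating = 8 (gives RPN 224; O=9 would give 252 > 228).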